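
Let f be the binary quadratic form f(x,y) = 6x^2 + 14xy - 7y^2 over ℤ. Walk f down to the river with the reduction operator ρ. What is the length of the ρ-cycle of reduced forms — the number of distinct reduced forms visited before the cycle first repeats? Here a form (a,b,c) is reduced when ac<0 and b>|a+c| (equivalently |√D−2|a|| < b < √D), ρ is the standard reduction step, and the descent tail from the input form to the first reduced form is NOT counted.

D = 364, ⌊√D⌋ = 19
river: ρ → (-7,14,6)
river: ρ → (6,10,-11)
river: ρ → (-11,12,5)
river: ρ → (5,18,-2)
river: ρ → (-2,18,5)
river: ρ → (5,12,-11)
river: ρ → (-11,10,6)
river: ρ → (6,14,-7)
ρ-cycle length = 8 (tail of 0 descent steps not counted)

8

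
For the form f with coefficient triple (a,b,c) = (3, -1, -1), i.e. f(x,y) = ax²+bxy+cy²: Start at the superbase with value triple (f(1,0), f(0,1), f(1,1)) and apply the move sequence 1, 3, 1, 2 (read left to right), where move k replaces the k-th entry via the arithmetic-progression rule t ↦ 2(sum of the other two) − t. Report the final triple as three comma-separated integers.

start (3,-1,1) = (f(1,0),f(0,1),f(1,1))
replace slot 1: 2·((-1)+1) − 3 = -3 → (-3,-1,1)
replace slot 3: 2·((-3)+(-1)) − 1 = -9 → (-3,-1,-9)
replace slot 1: 2·((-1)+(-9)) − (-3) = -17 → (-17,-1,-9)
replace slot 2: 2·((-17)+(-9)) − (-1) = -51 → (-17,-51,-9)

-17,-51,-9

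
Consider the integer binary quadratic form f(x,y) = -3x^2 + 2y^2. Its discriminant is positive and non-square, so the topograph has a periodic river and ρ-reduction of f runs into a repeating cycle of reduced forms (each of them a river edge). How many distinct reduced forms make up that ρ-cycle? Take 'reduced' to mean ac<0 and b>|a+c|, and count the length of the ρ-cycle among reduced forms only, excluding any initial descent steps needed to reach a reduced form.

D = 24, ⌊√D⌋ = 4
descent: ρ → (2,4,-1)  [lands on river]
river: ρ → (-1,4,2)
ρ-cycle length = 2 (tail of 1 descent step not counted)

2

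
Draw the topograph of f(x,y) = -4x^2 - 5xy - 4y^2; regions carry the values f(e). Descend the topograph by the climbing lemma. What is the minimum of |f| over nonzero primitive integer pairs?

translate: b→-3 (≡5 mod 8), so (4,5,4)→(4,-3,3)
flip: (4,-3,3)→(3,3,4)
reduced (well bottom): (3,3,4) with a≤c, −a<b≤a
well minimum |f| = |-3| = 3 (negative-definite)

3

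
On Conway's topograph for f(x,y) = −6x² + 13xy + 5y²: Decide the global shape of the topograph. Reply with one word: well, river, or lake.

D = b²−4ac = 13² − 4·(-6)·5 = 289
D = 17² is a perfect square ⇒ form factors over ℤ ⇒ lakes

lake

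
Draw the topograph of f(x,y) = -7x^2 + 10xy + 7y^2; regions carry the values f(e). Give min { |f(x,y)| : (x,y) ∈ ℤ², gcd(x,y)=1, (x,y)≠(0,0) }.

river: ρ → (7,4,-10)
river: ρ → (-10,16,1)
river: ρ → (1,16,-10)
river: ρ → (-10,4,7)
river: ρ → (7,10,-7)
river: ρ → (-7,4,10)
river: ρ → (10,16,-1)
river: ρ → (-1,16,10)
river: ρ → (10,4,-7)
river: ρ → (-7,10,7)
closes: descent 0, river 10
min |a| on river = 1

1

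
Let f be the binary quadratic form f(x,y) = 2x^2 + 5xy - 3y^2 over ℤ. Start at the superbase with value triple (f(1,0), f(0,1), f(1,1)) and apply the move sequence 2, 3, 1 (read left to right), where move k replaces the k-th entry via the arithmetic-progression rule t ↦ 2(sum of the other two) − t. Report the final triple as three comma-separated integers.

start (2,-3,4) = (f(1,0),f(0,1),f(1,1))
replace slot 2: 2·(2+4) − (-3) = 15 → (2,15,4)
replace slot 3: 2·(2+15) − 4 = 30 → (2,15,30)
replace slot 1: 2·(15+30) − 2 = 88 → (88,15,30)

88,15,30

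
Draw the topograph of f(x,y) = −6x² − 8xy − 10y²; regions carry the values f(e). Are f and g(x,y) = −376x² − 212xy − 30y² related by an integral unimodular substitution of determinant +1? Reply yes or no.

D₁ = -176, D₂ = -176
f is negative-definite; reduce −f:
−f: translate: b→-4 (≡8 mod 12), so (6,8,10)→(6,-4,8)
−f: reduced (well bottom): (6,-4,8) with a≤c, −a<b≤a
flip sign back: reduced form of f is (-6,4,-8)
g is negative-definite; reduce −g:
−g: flip: (376,212,30)→(30,-212,376)
−g: translate: b→28 (≡-212 mod 60), so (30,-212,376)→(30,28,8)
−g: flip: (30,28,8)→(8,-28,30)
−g: translate: b→4 (≡-28 mod 16), so (8,-28,30)→(8,4,6)
−g: flip: (8,4,6)→(6,-4,8)
−g: reduced (well bottom): (6,-4,8) with a≤c, −a<b≤a
flip sign back: reduced form of g is (-6,4,-8)
reduced forms (-6, 4, -8) vs (-6, 4, -8) ⇒ equivalent

yes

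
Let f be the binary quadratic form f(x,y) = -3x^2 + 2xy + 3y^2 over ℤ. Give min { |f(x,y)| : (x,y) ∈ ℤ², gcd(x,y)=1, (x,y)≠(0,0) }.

river: ρ → (3,4,-2)
river: ρ → (-2,4,3)
river: ρ → (3,2,-3)
river: ρ → (-3,4,2)
river: ρ → (2,4,-3)
river: ρ → (-3,2,3)
closes: descent 0, river 6
min |a| on river = 2

2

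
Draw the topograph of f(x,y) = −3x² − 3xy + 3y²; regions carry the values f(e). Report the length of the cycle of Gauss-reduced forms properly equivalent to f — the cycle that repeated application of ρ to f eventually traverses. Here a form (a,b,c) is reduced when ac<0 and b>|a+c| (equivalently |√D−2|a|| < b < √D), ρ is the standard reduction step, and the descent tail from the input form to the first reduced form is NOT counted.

D = 45, ⌊√D⌋ = 6
descent: ρ → (3,3,-3)  [lands on river]
river: ρ → (-3,3,3)
ρ-cycle length = 2 (tail of 1 descent step not counted)

2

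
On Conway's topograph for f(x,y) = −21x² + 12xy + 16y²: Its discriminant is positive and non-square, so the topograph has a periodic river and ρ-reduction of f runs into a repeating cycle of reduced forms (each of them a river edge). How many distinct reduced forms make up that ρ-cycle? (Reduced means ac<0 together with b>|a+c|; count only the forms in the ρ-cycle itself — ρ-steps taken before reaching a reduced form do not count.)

D = 1488, ⌊√D⌋ = 38
river: ρ → (16,20,-17)
river: ρ → (-17,14,19)
river: ρ → (19,24,-12)
river: ρ → (-12,24,19)
river: ρ → (19,14,-17)
river: ρ → (-17,20,16)
river: ρ → (16,12,-21)
river: ρ → (-21,30,7)
river: ρ → (7,26,-29)
river: ρ → (-29,32,4)
river: ρ → (4,32,-29)
river: ρ → (-29,26,7)
river: ρ → (7,30,-21)
river: ρ → (-21,12,16)
ρ-cycle length = 14 (tail of 0 descent steps not counted)

14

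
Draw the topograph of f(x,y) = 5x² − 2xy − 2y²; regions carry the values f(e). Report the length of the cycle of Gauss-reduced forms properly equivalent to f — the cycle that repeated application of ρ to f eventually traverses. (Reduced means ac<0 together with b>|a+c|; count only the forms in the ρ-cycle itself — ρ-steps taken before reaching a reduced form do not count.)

D = 44, ⌊√D⌋ = 6
descent: ρ → (-2,6,1)  [lands on river]
river: ρ → (1,6,-2)
ρ-cycle length = 2 (tail of 1 descent step not counted)

2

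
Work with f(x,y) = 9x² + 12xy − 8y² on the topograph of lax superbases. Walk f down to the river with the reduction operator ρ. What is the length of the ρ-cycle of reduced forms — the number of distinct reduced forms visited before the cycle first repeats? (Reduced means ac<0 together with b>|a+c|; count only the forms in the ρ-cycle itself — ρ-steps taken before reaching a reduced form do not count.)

D = 432, ⌊√D⌋ = 20
river: ρ → (-8,20,1)
river: ρ → (1,20,-8)
river: ρ → (-8,12,9)
river: ρ → (9,6,-11)
river: ρ → (-11,16,4)
river: ρ → (4,16,-11)
river: ρ → (-11,6,9)
river: ρ → (9,12,-8)
ρ-cycle length = 8 (tail of 0 descent steps not counted)

8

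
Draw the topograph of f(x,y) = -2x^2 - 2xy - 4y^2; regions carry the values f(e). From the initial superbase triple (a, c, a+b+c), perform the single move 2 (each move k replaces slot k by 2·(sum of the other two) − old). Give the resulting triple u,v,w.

start (-2,-4,-8) = (f(1,0),f(0,1),f(1,1))
replace slot 2: 2·((-2)+(-8)) − (-4) = -16 → (-2,-16,-8)

-2,-16,-8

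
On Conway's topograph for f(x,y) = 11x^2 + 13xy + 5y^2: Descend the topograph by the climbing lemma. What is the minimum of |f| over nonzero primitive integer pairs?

translate: b→-9 (≡13 mod 22), so (11,13,5)→(11,-9,3)
flip: (11,-9,3)→(3,9,11)
translate: b→3 (≡9 mod 6), so (3,9,11)→(3,3,5)
reduced (well bottom): (3,3,5) with a≤c, −a<b≤a
well minimum = a = 3

3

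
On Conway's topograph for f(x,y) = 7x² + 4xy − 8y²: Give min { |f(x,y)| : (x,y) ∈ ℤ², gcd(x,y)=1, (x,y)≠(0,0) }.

river: ρ → (-8,12,3)
river: ρ → (3,12,-8)
river: ρ → (-8,4,7)
river: ρ → (7,10,-5)
river: ρ → (-5,10,7)
river: ρ → (7,4,-8)
closes: descent 0, river 6
min |a| on river = 3

3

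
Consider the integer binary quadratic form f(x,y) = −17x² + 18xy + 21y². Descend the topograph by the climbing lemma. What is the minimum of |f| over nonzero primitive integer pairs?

river: ρ → (21,24,-14)
river: ρ → (-14,32,13)
river: ρ → (13,20,-26)
river: ρ → (-26,32,7)
river: ρ → (7,38,-11)
river: ρ → (-11,28,22)
river: ρ → (22,16,-17)
river: ρ → (-17,18,21)
closes: descent 0, river 8
min |a| on river = 7

7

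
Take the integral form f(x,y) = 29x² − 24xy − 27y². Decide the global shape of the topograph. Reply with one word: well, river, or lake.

D = b²−4ac = (-24)² − 4·29·(-27) = 3708
D > 0 non-square ⇒ indefinite ⇒ periodic river

river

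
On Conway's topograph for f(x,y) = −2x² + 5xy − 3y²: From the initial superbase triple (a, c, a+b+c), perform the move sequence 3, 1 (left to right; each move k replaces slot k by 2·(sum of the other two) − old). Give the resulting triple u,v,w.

start (-2,-3,0) = (f(1,0),f(0,1),f(1,1))
replace slot 3: 2·((-2)+(-3)) − 0 = -10 → (-2,-3,-10)
replace slot 1: 2·((-3)+(-10)) − (-2) = -24 → (-24,-3,-10)

-24,-3,-10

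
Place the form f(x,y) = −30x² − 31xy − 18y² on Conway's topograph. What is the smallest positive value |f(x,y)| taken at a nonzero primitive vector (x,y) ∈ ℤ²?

translate: b→-29 (≡31 mod 60), so (30,31,18)→(30,-29,17)
flip: (30,-29,17)→(17,29,30)
translate: b→-5 (≡29 mod 34), so (17,29,30)→(17,-5,18)
reduced (well bottom): (17,-5,18) with a≤c, −a<b≤a
well minimum |f| = |-17| = 17 (negative-definite)

17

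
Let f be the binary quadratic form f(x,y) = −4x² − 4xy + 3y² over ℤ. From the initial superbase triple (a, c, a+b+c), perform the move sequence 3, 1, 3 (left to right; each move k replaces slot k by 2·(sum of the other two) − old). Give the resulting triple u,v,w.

start (-4,3,-5) = (f(1,0),f(0,1),f(1,1))
replace slot 3: 2·((-4)+3) − (-5) = 3 → (-4,3,3)
replace slot 1: 2·(3+3) − (-4) = 16 → (16,3,3)
replace slot 3: 2·(16+3) − 3 = 35 → (16,3,35)

16,3,35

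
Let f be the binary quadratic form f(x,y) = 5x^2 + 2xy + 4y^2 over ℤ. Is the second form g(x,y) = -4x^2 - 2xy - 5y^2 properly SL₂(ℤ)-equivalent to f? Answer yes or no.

D₁ = -76, D₂ = -76
f: flip: (5,2,4)→(4,-2,5)
f: reduced (well bottom): (4,-2,5) with a≤c, −a<b≤a
g is negative-definite; reduce −g:
−g: reduced (well bottom): (4,2,5) with a≤c, −a<b≤a
flip sign back: reduced form of g is (-4,-2,-5)
reduced forms (4, -2, 5) vs (-4, -2, -5) ⇒ inequivalent

no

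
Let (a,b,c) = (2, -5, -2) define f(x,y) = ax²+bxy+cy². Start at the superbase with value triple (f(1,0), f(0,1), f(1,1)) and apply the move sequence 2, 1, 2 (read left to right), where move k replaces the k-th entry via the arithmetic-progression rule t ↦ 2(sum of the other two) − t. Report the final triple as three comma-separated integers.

start (2,-2,-5) = (f(1,0),f(0,1),f(1,1))
replace slot 2: 2·(2+(-5)) − (-2) = -4 → (2,-4,-5)
replace slot 1: 2·((-4)+(-5)) − 2 = -20 → (-20,-4,-5)
replace slot 2: 2·((-20)+(-5)) − (-4) = -46 → (-20,-46,-5)

-20,-46,-5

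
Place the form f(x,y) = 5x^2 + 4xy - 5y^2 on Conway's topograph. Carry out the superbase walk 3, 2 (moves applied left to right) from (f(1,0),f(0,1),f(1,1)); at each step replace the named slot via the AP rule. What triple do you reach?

start (5,-5,4) = (f(1,0),f(0,1),f(1,1))
replace slot 3: 2·(5+(-5)) − 4 = -4 → (5,-5,-4)
replace slot 2: 2·(5+(-4)) − (-5) = 7 → (5,7,-4)

5,7,-4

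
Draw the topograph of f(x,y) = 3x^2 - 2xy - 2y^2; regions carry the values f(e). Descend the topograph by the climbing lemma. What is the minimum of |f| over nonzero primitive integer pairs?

descent: ρ → (-2,2,3)  [lands on river]
river: ρ → (3,4,-1)
river: ρ → (-1,4,3)
river: ρ → (3,2,-2)
closes: descent 1, river 4
min |a| on river = 1

1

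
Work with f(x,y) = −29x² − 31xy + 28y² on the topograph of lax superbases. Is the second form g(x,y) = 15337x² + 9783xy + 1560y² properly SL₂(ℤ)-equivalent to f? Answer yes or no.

D₁ = 4209, D₂ = 4209
river cycle of f (length 42): (28, 31, -29), (-29, 27, 30), (30, 33, -26), (-26, 19, 37), (37, 55, -8), (-8, 57, 30), (30, 63, -2), (-2, 61, 61), (61, 61, -2), (-2, 63, 30), … (32 more)
river cycle of g (length 42): (28, 31, -29), (-29, 27, 30), (30, 33, -26), (-26, 19, 37), (37, 55, -8), (-8, 57, 30), (30, 63, -2), (-2, 61, 61), (61, 61, -2), (-2, 63, 30), … (32 more)
cycles coincide ⇒ equivalent

yes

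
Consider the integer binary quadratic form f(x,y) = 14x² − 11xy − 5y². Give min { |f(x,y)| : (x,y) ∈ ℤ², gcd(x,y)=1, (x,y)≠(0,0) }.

descent: ρ → (-5,11,14)  [lands on river]
river: ρ → (14,17,-2)
river: ρ → (-2,19,5)
river: ρ → (5,11,-14)
river: ρ → (-14,17,2)
river: ρ → (2,19,-5)
closes: descent 1, river 6
min |a| on river = 2

2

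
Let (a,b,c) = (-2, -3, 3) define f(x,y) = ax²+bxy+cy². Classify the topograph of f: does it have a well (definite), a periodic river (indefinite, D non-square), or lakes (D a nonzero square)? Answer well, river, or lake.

D = b²−4ac = (-3)² − 4·(-2)·3 = 33
D > 0 non-square ⇒ indefinite ⇒ periodic river

river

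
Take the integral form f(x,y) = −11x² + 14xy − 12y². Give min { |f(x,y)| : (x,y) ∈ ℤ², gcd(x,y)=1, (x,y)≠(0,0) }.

translate: b→8 (≡-14 mod 22), so (11,-14,12)→(11,8,9)
flip: (11,8,9)→(9,-8,11)
reduced (well bottom): (9,-8,11) with a≤c, −a<b≤a
well minimum |f| = |-9| = 9 (negative-definite)

9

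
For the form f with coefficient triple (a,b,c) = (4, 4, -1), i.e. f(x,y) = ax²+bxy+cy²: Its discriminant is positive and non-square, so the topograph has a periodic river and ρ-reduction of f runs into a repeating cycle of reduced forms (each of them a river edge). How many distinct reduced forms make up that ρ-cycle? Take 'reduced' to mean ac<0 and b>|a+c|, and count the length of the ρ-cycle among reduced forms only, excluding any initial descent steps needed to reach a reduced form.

D = 32, ⌊√D⌋ = 5
river: ρ → (-1,4,4)
river: ρ → (4,4,-1)
ρ-cycle length = 2 (tail of 0 descent steps not counted)

2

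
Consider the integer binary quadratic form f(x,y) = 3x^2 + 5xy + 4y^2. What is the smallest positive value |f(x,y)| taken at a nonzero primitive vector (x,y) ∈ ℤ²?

translate: b→-1 (≡5 mod 6), so (3,5,4)→(3,-1,2)
flip: (3,-1,2)→(2,1,3)
reduced (well bottom): (2,1,3) with a≤c, −a<b≤a
well minimum = a = 2

2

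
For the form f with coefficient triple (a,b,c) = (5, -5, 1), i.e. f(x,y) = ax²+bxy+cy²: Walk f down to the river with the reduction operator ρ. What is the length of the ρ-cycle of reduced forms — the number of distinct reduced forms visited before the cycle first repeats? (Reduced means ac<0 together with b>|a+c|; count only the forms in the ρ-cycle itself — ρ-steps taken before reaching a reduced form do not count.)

D = 5, ⌊√D⌋ = 2
descent: ρ → (1,1,-1)  [lands on river]
river: ρ → (-1,1,1)
ρ-cycle length = 2 (tail of 1 descent step not counted)

2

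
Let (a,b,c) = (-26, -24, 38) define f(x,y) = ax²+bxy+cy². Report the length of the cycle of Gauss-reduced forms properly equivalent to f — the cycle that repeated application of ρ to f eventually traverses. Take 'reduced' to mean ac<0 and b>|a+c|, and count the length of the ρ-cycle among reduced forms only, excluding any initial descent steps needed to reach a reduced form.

D = 4528, ⌊√D⌋ = 67
descent: ρ → (38,24,-26)  [lands on river]
river: ρ → (-26,28,36)
river: ρ → (36,44,-18)
river: ρ → (-18,64,6)
river: ρ → (6,56,-58)
river: ρ → (-58,60,4)
river: ρ → (4,60,-58)
river: ρ → (-58,56,6)
river: ρ → (6,64,-18)
river: ρ → (-18,44,36)
river: ρ → (36,28,-26)
river: ρ → (-26,24,38)
river: ρ → (38,52,-12)
river: ρ → (-12,44,54)
river: ρ → (54,64,-2)
river: ρ → (-2,64,54)
river: ρ → (54,44,-12)
river: ρ → (-12,52,38)
ρ-cycle length = 18 (tail of 1 descent step not counted)

18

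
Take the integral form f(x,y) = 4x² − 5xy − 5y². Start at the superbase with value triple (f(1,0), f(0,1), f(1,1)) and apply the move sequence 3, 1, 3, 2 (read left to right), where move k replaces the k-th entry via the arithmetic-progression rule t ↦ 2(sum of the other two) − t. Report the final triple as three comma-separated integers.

start (4,-5,-6) = (f(1,0),f(0,1),f(1,1))
replace slot 3: 2·(4+(-5)) − (-6) = 4 → (4,-5,4)
replace slot 1: 2·((-5)+4) − 4 = -6 → (-6,-5,4)
replace slot 3: 2·((-6)+(-5)) − 4 = -26 → (-6,-5,-26)
replace slot 2: 2·((-6)+(-26)) − (-5) = -59 → (-6,-59,-26)

-6,-59,-26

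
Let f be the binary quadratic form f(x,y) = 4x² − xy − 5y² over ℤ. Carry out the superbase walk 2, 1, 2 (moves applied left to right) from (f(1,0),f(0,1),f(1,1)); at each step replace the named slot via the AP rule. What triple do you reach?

start (4,-5,-2) = (f(1,0),f(0,1),f(1,1))
replace slot 2: 2·(4+(-2)) − (-5) = 9 → (4,9,-2)
replace slot 1: 2·(9+(-2)) − 4 = 10 → (10,9,-2)
replace slot 2: 2·(10+(-2)) − 9 = 7 → (10,7,-2)

10,7,-2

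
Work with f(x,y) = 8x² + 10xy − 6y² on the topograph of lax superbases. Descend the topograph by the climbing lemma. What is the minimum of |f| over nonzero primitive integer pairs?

river: ρ → (-6,14,4)
river: ρ → (4,10,-12)
river: ρ → (-12,14,2)
river: ρ → (2,14,-12)
river: ρ → (-12,10,4)
river: ρ → (4,14,-6)
river: ρ → (-6,10,8)
river: ρ → (8,6,-8)
river: ρ → (-8,10,6)
river: ρ → (6,14,-4)
river: ρ → (-4,10,12)
river: ρ → (12,14,-2)
river: ρ → (-2,14,12)
river: ρ → (12,10,-4)
river: ρ → (-4,14,6)
river: ρ → (6,10,-8)
river: ρ → (-8,6,8)
river: ρ → (8,10,-6)
closes: descent 0, river 18
min |a| on river = 2

2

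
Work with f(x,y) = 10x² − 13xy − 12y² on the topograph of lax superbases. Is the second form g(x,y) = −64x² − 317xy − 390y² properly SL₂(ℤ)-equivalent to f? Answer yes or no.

D₁ = 649, D₂ = 649
river cycle of f (length 34): (-12, 13, 10), (10, 7, -15), (-15, 23, 2), (2, 25, -3), (-3, 23, 10), (10, 17, -9), (-9, 19, 8), (8, 13, -15), (-15, 17, 6), (6, 19, -12), … (24 more)
river cycle of g (length 34): (-12, 13, 10), (10, 7, -15), (-15, 23, 2), (2, 25, -3), (-3, 23, 10), (10, 17, -9), (-9, 19, 8), (8, 13, -15), (-15, 17, 6), (6, 19, -12), … (24 more)
cycles coincide ⇒ equivalent

yes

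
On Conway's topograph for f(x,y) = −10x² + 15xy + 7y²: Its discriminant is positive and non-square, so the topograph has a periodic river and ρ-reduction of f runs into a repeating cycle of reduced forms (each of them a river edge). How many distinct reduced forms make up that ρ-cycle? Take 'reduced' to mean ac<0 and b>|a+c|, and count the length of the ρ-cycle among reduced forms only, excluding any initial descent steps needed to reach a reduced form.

D = 505, ⌊√D⌋ = 22
river: ρ → (7,13,-12)
river: ρ → (-12,11,8)
river: ρ → (8,21,-2)
river: ρ → (-2,19,18)
river: ρ → (18,17,-3)
river: ρ → (-3,19,12)
river: ρ → (12,5,-10)
river: ρ → (-10,15,7)
ρ-cycle length = 8 (tail of 0 descent steps not counted)

8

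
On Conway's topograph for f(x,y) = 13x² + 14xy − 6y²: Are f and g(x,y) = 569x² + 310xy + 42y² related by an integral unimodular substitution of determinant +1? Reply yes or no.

D₁ = 508, D₂ = 508
river cycle of f (length 12): (-6, 22, 1), (1, 22, -6), (-6, 14, 13), (13, 12, -7), (-7, 16, 9), (9, 20, -3), (-3, 22, 2), (2, 22, -3), (-3, 20, 9), (9, 16, -7), … (2 more)
river cycle of g (length 12): (1, 22, -6), (-6, 14, 13), (13, 12, -7), (-7, 16, 9), (9, 20, -3), (-3, 22, 2), (2, 22, -3), (-3, 20, 9), (9, 16, -7), (-7, 12, 13), … (2 more)
cycles coincide ⇒ equivalent

yes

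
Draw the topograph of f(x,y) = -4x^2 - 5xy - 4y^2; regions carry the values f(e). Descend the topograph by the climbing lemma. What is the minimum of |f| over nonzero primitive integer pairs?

translate: b→-3 (≡5 mod 8), so (4,5,4)→(4,-3,3)
flip: (4,-3,3)→(3,3,4)
reduced (well bottom): (3,3,4) with a≤c, −a<b≤a
well minimum |f| = |-3| = 3 (negative-definite)

3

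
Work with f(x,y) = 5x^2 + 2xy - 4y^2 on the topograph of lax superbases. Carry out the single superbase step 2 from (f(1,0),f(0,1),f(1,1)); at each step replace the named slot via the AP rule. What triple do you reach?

start (5,-4,3) = (f(1,0),f(0,1),f(1,1))
replace slot 2: 2·(5+3) − (-4) = 20 → (5,20,3)

5,20,3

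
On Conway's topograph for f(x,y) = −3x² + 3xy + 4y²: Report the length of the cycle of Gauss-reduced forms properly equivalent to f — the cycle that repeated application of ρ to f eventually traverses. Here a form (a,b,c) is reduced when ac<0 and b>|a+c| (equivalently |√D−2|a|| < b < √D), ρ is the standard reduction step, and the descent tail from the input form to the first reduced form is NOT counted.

D = 57, ⌊√D⌋ = 7
river: ρ → (4,5,-2)
river: ρ → (-2,7,1)
river: ρ → (1,7,-2)
river: ρ → (-2,5,4)
river: ρ → (4,3,-3)
river: ρ → (-3,3,4)
ρ-cycle length = 6 (tail of 0 descent steps not counted)

6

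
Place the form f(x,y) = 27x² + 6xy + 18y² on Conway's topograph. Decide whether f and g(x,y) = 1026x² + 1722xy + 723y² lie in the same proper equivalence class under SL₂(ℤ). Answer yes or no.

D₁ = -1908, D₂ = -1908
f: flip: (27,6,18)→(18,-6,27)
f: reduced (well bottom): (18,-6,27) with a≤c, −a<b≤a
g: translate: b→-330 (≡1722 mod 2052), so (1026,1722,723)→(1026,-330,27)
g: flip: (1026,-330,27)→(27,330,1026)
g: translate: b→6 (≡330 mod 54), so (27,330,1026)→(27,6,18)
g: flip: (27,6,18)→(18,-6,27)
g: reduced (well bottom): (18,-6,27) with a≤c, −a<b≤a
reduced forms (18, -6, 27) vs (18, -6, 27) ⇒ equivalent

yes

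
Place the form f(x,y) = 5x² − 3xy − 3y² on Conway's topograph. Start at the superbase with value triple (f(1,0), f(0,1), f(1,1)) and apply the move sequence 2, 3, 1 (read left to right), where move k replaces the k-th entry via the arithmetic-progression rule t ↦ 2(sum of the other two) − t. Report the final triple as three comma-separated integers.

start (5,-3,-1) = (f(1,0),f(0,1),f(1,1))
replace slot 2: 2·(5+(-1)) − (-3) = 11 → (5,11,-1)
replace slot 3: 2·(5+11) − (-1) = 33 → (5,11,33)
replace slot 1: 2·(11+33) − 5 = 83 → (83,11,33)

83,11,33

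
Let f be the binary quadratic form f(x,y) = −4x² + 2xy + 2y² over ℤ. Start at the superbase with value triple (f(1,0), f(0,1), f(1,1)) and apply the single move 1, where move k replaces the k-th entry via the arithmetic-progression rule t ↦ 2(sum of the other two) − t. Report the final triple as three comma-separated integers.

start (-4,2,0) = (f(1,0),f(0,1),f(1,1))
replace slot 1: 2·(2+0) − (-4) = 8 → (8,2,0)

8,2,0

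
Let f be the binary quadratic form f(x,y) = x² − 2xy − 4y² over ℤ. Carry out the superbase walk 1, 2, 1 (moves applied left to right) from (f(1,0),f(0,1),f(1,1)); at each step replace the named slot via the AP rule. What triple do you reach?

start (1,-4,-5) = (f(1,0),f(0,1),f(1,1))
replace slot 1: 2·((-4)+(-5)) − 1 = -19 → (-19,-4,-5)
replace slot 2: 2·((-19)+(-5)) − (-4) = -44 → (-19,-44,-5)
replace slot 1: 2·((-44)+(-5)) − (-19) = -79 → (-79,-44,-5)

-79,-44,-5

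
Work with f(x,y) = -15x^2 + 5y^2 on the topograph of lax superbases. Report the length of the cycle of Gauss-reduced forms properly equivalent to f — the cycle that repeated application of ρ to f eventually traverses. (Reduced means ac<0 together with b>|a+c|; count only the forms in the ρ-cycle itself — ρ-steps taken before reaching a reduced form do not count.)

D = 300, ⌊√D⌋ = 17
descent: ρ → (5,10,-10)  [lands on river]
river: ρ → (-10,10,5)
ρ-cycle length = 2 (tail of 1 descent step not counted)

2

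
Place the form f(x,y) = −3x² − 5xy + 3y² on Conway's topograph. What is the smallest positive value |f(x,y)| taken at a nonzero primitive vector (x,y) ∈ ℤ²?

descent: ρ → (3,5,-3)  [lands on river]
river: ρ → (-3,7,1)
river: ρ → (1,7,-3)
river: ρ → (-3,5,3)
river: ρ → (3,7,-1)
river: ρ → (-1,7,3)
closes: descent 1, river 6
min |a| on river = 1

1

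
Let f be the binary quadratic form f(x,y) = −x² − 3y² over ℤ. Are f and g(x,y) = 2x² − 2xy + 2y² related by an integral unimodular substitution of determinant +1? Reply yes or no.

D₁ = -12, D₂ = -12
f is negative-definite; reduce −f:
−f: reduced (well bottom): (1,0,3) with a≤c, −a<b≤a
flip sign back: reduced form of f is (-1,0,-3)
g: translate: b→2 (≡-2 mod 4), so (2,-2,2)→(2,2,2)
g: reduced (well bottom): (2,2,2) with a≤c, −a<b≤a
reduced forms (-1, 0, -3) vs (2, 2, 2) ⇒ inequivalent

no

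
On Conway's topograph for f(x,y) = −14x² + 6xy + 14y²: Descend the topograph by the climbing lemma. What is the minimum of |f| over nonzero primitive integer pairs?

river: ρ → (14,22,-6)
river: ρ → (-6,26,6)
river: ρ → (6,22,-14)
river: ρ → (-14,6,14)
closes: descent 0, river 4
min |a| on river = 6

6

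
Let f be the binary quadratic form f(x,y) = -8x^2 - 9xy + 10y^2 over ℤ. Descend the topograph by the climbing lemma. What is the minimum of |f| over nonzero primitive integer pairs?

descent: ρ → (10,9,-8)  [lands on river]
river: ρ → (-8,7,11)
river: ρ → (11,15,-4)
river: ρ → (-4,17,7)
river: ρ → (7,11,-10)
river: ρ → (-10,9,8)
river: ρ → (8,7,-11)
river: ρ → (-11,15,4)
river: ρ → (4,17,-7)
river: ρ → (-7,11,10)
closes: descent 1, river 10
min |a| on river = 4

4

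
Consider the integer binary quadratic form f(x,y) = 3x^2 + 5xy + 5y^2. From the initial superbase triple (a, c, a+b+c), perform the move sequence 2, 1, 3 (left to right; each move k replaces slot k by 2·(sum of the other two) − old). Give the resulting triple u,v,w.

start (3,5,13) = (f(1,0),f(0,1),f(1,1))
replace slot 2: 2·(3+13) − 5 = 27 → (3,27,13)
replace slot 1: 2·(27+13) − 3 = 77 → (77,27,13)
replace slot 3: 2·(77+27) − 13 = 195 → (77,27,195)

77,27,195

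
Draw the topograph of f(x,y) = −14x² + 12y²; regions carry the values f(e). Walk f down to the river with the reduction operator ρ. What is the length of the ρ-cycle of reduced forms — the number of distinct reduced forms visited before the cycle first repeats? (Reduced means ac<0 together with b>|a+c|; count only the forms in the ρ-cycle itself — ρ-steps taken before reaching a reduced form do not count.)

D = 672, ⌊√D⌋ = 25
descent: ρ → (12,24,-2)  [lands on river]
river: ρ → (-2,24,12)
ρ-cycle length = 2 (tail of 1 descent step not counted)

2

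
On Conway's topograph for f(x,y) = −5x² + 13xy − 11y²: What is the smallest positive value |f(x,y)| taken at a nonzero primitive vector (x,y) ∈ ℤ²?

translate: b→-3 (≡-13 mod 10), so (5,-13,11)→(5,-3,3)
flip: (5,-3,3)→(3,3,5)
reduced (well bottom): (3,3,5) with a≤c, −a<b≤a
well minimum |f| = |-3| = 3 (negative-definite)

3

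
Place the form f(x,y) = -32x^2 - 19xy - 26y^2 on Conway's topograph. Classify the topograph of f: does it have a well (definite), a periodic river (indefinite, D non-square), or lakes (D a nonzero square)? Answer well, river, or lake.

D = b²−4ac = (-19)² − 4·(-32)·(-26) = -2967
D < 0 ⇒ definite ⇒ every region one sign ⇒ single well

well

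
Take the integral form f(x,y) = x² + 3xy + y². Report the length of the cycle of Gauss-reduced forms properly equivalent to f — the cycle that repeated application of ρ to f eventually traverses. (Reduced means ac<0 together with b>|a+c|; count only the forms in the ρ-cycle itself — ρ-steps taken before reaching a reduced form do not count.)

D = 5, ⌊√D⌋ = 2
descent: ρ → (1,1,-1)  [lands on river]
river: ρ → (-1,1,1)
ρ-cycle length = 2 (tail of 1 descent step not counted)

2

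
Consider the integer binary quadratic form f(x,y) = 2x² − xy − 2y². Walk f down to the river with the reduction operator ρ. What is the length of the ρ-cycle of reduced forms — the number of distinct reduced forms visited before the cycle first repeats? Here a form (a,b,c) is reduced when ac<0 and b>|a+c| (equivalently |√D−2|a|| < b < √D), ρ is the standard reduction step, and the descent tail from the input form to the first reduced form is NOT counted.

D = 17, ⌊√D⌋ = 4
descent: ρ → (-2,1,2)  [lands on river]
river: ρ → (2,3,-1)
river: ρ → (-1,3,2)
river: ρ → (2,1,-2)
river: ρ → (-2,3,1)
river: ρ → (1,3,-2)
ρ-cycle length = 6 (tail of 1 descent step not counted)

6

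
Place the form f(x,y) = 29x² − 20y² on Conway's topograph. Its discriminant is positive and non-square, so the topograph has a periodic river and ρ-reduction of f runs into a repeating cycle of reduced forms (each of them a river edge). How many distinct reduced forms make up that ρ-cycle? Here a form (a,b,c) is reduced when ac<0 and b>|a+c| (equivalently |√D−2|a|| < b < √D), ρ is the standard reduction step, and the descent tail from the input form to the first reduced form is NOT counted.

D = 2320, ⌊√D⌋ = 48
descent: ρ → (-20,40,9)  [lands on river]
river: ρ → (9,32,-36)
river: ρ → (-36,40,5)
river: ρ → (5,40,-36)
river: ρ → (-36,32,9)
river: ρ → (9,40,-20)
ρ-cycle length = 6 (tail of 1 descent step not counted)

6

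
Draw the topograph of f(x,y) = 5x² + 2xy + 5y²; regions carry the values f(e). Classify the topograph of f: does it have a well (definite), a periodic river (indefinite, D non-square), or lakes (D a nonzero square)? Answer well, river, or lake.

D = b²−4ac = 2² − 4·5·5 = -96
D < 0 ⇒ definite ⇒ every region one sign ⇒ single well

well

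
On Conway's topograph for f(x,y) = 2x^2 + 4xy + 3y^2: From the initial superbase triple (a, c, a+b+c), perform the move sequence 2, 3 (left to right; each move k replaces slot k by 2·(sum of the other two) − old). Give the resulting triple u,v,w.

start (2,3,9) = (f(1,0),f(0,1),f(1,1))
replace slot 2: 2·(2+9) − 3 = 19 → (2,19,9)
replace slot 3: 2·(2+19) − 9 = 33 → (2,19,33)

2,19,33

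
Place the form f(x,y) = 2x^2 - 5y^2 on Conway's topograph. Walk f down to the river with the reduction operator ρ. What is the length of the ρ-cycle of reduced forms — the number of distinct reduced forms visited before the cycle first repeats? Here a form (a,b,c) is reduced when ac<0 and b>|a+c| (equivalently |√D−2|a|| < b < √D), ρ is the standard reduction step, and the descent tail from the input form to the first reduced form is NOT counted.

D = 40, ⌊√D⌋ = 6
descent: ρ → (-5,0,2)
descent: ρ → (2,4,-3)  [lands on river]
river: ρ → (-3,2,3)
river: ρ → (3,4,-2)
river: ρ → (-2,4,3)
river: ρ → (3,2,-3)
river: ρ → (-3,4,2)
ρ-cycle length = 6 (tail of 2 descent steps not counted)

6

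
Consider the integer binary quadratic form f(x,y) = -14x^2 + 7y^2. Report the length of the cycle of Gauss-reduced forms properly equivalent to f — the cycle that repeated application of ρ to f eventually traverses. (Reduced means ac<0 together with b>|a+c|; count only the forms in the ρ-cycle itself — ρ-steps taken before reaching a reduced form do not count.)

D = 392, ⌊√D⌋ = 19
descent: ρ → (7,14,-7)  [lands on river]
river: ρ → (-7,14,7)
ρ-cycle length = 2 (tail of 1 descent step not counted)

2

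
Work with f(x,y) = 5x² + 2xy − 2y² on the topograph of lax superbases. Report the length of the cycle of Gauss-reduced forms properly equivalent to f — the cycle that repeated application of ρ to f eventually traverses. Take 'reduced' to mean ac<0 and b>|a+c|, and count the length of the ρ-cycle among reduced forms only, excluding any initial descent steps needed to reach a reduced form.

D = 44, ⌊√D⌋ = 6
descent: ρ → (-2,6,1)  [lands on river]
river: ρ → (1,6,-2)
ρ-cycle length = 2 (tail of 1 descent step not counted)

2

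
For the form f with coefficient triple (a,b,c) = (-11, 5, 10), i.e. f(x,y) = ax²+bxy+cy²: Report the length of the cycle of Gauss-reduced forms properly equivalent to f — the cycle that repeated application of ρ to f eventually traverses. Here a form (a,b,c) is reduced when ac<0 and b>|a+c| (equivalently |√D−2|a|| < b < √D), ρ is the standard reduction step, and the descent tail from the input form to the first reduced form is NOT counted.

D = 465, ⌊√D⌋ = 21
river: ρ → (10,15,-6)
river: ρ → (-6,21,1)
river: ρ → (1,21,-6)
river: ρ → (-6,15,10)
river: ρ → (10,5,-11)
river: ρ → (-11,17,4)
river: ρ → (4,15,-15)
river: ρ → (-15,15,4)
river: ρ → (4,17,-11)
river: ρ → (-11,5,10)
ρ-cycle length = 10 (tail of 0 descent steps not counted)

10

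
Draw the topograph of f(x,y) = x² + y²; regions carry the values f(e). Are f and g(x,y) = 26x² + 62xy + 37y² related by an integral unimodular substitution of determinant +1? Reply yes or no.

D₁ = -4, D₂ = -4
f: reduced (well bottom): (1,0,1) with a≤c, −a<b≤a
g: translate: b→10 (≡62 mod 52), so (26,62,37)→(26,10,1)
g: flip: (26,10,1)→(1,-10,26)
g: translate: b→0 (≡-10 mod 2), so (1,-10,26)→(1,0,1)
g: reduced (well bottom): (1,0,1) with a≤c, −a<b≤a
reduced forms (1, 0, 1) vs (1, 0, 1) ⇒ equivalent

yes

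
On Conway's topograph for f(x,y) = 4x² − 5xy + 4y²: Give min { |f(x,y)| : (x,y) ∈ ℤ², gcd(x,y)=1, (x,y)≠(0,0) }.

translate: b→3 (≡-5 mod 8), so (4,-5,4)→(4,3,3)
flip: (4,3,3)→(3,-3,4)
translate: b→3 (≡-3 mod 6), so (3,-3,4)→(3,3,4)
reduced (well bottom): (3,3,4) with a≤c, −a<b≤a
well minimum = a = 3

3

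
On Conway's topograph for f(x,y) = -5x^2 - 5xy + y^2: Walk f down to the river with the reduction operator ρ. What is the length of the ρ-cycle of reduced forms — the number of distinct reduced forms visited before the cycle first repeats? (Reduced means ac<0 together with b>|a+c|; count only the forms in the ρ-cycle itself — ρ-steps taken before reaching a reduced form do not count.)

D = 45, ⌊√D⌋ = 6
descent: ρ → (1,5,-5)  [lands on river]
river: ρ → (-5,5,1)
ρ-cycle length = 2 (tail of 1 descent step not counted)

2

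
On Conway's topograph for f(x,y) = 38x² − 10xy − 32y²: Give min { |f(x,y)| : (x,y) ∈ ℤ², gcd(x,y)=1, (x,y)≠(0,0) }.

descent: ρ → (-32,10,38)  [lands on river]
river: ρ → (38,66,-4)
river: ρ → (-4,70,4)
river: ρ → (4,66,-38)
river: ρ → (-38,10,32)
river: ρ → (32,54,-16)
river: ρ → (-16,42,50)
river: ρ → (50,58,-8)
river: ρ → (-8,70,2)
river: ρ → (2,70,-8)
river: ρ → (-8,58,50)
river: ρ → (50,42,-16)
river: ρ → (-16,54,32)
river: ρ → (32,10,-38)
river: ρ → (-38,66,4)
river: ρ → (4,70,-4)
river: ρ → (-4,66,38)
river: ρ → (38,10,-32)
river: ρ → (-32,54,16)
river: ρ → (16,42,-50)
river: ρ → (-50,58,8)
river: ρ → (8,70,-2)
river: ρ → (-2,70,8)
river: ρ → (8,58,-50)
river: ρ → (-50,42,16)
river: ρ → (16,54,-32)
closes: descent 1, river 26
min |a| on river = 2

2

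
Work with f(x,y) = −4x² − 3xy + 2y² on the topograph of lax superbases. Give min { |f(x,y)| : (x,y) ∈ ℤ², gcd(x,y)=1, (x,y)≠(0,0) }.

descent: ρ → (2,3,-4)  [lands on river]
river: ρ → (-4,5,1)
river: ρ → (1,5,-4)
river: ρ → (-4,3,2)
river: ρ → (2,5,-2)
river: ρ → (-2,3,4)
river: ρ → (4,5,-1)
river: ρ → (-1,5,4)
river: ρ → (4,3,-2)
river: ρ → (-2,5,2)
closes: descent 1, river 10
min |a| on river = 1

1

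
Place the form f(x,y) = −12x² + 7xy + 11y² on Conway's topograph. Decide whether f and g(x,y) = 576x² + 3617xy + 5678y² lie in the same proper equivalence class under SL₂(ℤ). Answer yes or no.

D₁ = 577, D₂ = 577
river cycle of f (length 10): (11, 15, -8), (-8, 17, 9), (9, 19, -6), (-6, 17, 12), (12, 7, -11), (-11, 15, 8), (8, 17, -9), (-9, 19, 6), (6, 17, -12), (-12, 7, 11)
river cycle of g (length 10): (11, 15, -8), (-8, 17, 9), (9, 19, -6), (-6, 17, 12), (12, 7, -11), (-11, 15, 8), (8, 17, -9), (-9, 19, 6), (6, 17, -12), (-12, 7, 11)
cycles coincide ⇒ equivalent

yes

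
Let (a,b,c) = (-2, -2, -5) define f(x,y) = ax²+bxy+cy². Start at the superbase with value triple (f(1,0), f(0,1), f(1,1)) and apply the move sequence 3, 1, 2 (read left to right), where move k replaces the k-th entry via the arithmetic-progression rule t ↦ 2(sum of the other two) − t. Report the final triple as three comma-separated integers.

start (-2,-5,-9) = (f(1,0),f(0,1),f(1,1))
replace slot 3: 2·((-2)+(-5)) − (-9) = -5 → (-2,-5,-5)
replace slot 1: 2·((-5)+(-5)) − (-2) = -18 → (-18,-5,-5)
replace slot 2: 2·((-18)+(-5)) − (-5) = -41 → (-18,-41,-5)

-18,-41,-5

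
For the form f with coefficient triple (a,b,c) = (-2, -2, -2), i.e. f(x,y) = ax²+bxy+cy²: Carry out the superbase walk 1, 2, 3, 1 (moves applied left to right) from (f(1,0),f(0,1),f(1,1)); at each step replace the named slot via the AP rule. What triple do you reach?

start (-2,-2,-6) = (f(1,0),f(0,1),f(1,1))
replace slot 1: 2·((-2)+(-6)) − (-2) = -14 → (-14,-2,-6)
replace slot 2: 2·((-14)+(-6)) − (-2) = -38 → (-14,-38,-6)
replace slot 3: 2·((-14)+(-38)) − (-6) = -98 → (-14,-38,-98)
replace slot 1: 2·((-38)+(-98)) − (-14) = -258 → (-258,-38,-98)

-258,-38,-98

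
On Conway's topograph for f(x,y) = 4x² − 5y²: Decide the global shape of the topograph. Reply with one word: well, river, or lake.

D = b²−4ac = 0² − 4·4·(-5) = 80
D > 0 non-square ⇒ indefinite ⇒ periodic river

river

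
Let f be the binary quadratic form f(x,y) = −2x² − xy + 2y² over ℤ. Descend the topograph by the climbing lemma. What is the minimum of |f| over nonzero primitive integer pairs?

descent: ρ → (2,1,-2)  [lands on river]
river: ρ → (-2,3,1)
river: ρ → (1,3,-2)
river: ρ → (-2,1,2)
river: ρ → (2,3,-1)
river: ρ → (-1,3,2)
closes: descent 1, river 6
min |a| on river = 1

1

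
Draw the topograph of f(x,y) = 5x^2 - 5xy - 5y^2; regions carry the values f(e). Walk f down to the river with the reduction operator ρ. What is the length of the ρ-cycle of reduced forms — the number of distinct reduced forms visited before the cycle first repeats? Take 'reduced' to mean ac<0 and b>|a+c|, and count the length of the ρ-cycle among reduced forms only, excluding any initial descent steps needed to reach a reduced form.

D = 125, ⌊√D⌋ = 11
descent: ρ → (-5,5,5)  [lands on river]
river: ρ → (5,5,-5)
ρ-cycle length = 2 (tail of 1 descent step not counted)

2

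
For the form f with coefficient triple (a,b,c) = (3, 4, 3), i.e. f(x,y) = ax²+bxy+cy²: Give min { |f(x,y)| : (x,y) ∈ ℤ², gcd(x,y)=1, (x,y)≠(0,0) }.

translate: b→-2 (≡4 mod 6), so (3,4,3)→(3,-2,2)
flip: (3,-2,2)→(2,2,3)
reduced (well bottom): (2,2,3) with a≤c, −a<b≤a
well minimum = a = 2

2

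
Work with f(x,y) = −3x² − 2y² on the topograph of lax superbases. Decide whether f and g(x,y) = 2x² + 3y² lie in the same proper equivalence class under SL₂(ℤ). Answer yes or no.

D₁ = -24, D₂ = -24
f is negative-definite; reduce −f:
−f: flip: (3,0,2)→(2,0,3)
−f: reduced (well bottom): (2,0,3) with a≤c, −a<b≤a
flip sign back: reduced form of f is (-2,0,-3)
g: reduced (well bottom): (2,0,3) with a≤c, −a<b≤a
reduced forms (-2, 0, -3) vs (2, 0, 3) ⇒ inequivalent

no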